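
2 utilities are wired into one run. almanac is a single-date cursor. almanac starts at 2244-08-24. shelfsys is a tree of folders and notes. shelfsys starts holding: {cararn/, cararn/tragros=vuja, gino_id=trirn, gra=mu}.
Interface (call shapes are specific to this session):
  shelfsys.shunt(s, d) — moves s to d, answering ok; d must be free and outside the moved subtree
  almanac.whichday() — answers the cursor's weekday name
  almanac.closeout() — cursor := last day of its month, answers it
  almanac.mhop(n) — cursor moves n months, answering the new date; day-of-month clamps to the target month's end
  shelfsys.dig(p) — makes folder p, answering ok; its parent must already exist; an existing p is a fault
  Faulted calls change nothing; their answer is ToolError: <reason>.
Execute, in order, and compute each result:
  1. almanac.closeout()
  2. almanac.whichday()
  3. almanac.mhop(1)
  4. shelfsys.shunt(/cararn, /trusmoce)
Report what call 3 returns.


Answer: 2244-09-30

Derivation:
~$ almanac.closeout
[out] 2244-08-31
~$ almanac.whichday
[out] Saturday
~$ almanac.mhop n: 1
[out] 2244-09-30
~$ shelfsys.shunt s: /cararn d: /trusmoce
[out] ok


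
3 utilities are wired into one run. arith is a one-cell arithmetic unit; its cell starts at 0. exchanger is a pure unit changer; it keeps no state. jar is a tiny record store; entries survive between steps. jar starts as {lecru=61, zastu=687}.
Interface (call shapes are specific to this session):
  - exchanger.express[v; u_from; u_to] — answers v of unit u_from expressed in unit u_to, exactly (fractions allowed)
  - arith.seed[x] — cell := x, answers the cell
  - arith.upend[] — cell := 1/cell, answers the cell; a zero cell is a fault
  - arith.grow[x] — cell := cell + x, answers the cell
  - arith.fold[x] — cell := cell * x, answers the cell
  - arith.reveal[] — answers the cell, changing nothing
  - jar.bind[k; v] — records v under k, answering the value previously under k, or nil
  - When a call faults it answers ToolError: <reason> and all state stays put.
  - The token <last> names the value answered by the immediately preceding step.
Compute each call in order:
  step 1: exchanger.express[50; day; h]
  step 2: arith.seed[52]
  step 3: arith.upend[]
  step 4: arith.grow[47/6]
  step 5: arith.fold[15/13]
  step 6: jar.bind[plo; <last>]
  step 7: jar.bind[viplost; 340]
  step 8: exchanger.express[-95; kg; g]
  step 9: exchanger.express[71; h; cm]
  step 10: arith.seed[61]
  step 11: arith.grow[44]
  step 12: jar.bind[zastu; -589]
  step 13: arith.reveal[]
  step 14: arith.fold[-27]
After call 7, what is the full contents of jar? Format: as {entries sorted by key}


Answer: {lecru=61, plo=6125/676, viplost=340, zastu=687}

Derivation:
// express(v='50', u_from='day', u_to='h') => 1200
// seed(x='52') => 52
// upend() => 1/52
// grow(x='47/6') => 1225/156
// fold(x='15/13') => 6125/676
// bind(k='plo', v='<last>') => nil
// bind(k='viplost', v='340') => nil
// express(v='-95', u_from='kg', u_to='g') => -95000
// express(v='71', u_from='h', u_to='cm') => ToolError: incompatible units
// seed(x='61') => 61
// grow(x='44') => 105
// bind(k='zastu', v='-589') => 687
// reveal() => 105
// fold(x='-27') => -2835


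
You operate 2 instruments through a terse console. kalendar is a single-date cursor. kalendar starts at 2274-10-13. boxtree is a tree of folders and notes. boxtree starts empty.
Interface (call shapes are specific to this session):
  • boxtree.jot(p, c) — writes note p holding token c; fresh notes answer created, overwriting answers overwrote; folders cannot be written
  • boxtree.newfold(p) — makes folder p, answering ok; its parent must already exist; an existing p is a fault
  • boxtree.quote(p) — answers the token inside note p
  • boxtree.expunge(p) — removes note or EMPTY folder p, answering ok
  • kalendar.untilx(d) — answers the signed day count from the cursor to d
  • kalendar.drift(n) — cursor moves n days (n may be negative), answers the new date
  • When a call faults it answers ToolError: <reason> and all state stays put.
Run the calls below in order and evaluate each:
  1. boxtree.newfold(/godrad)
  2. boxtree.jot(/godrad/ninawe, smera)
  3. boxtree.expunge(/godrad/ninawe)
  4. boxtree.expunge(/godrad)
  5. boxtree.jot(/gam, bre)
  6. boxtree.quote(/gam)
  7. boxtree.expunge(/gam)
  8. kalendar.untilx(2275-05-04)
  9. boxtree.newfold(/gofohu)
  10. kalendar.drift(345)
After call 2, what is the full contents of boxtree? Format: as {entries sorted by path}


Answer: {godrad/, godrad/ninawe=smera}

Derivation:
Now I run boxtree.newfold using p: /godrad, yielding ok.
Calling boxtree.jot using p: /godrad/ninawe, c: smera, and see created.
Invoking boxtree.expunge using p: /godrad/ninawe, → ok.
Calling boxtree.expunge using p: /godrad, and observe ok.
Now I run boxtree.jot using p: /gam, c: bre: created.
I call boxtree.quote using p: /gam, giving bre.
Using boxtree.expunge using p: /gam, and get ok.
Invoking kalendar.untilx using d: 2275-05-04, yielding 203.
Then boxtree.newfold using p: /gofohu, and see ok.
I run kalendar.drift using n: 345: 2275-09-23.


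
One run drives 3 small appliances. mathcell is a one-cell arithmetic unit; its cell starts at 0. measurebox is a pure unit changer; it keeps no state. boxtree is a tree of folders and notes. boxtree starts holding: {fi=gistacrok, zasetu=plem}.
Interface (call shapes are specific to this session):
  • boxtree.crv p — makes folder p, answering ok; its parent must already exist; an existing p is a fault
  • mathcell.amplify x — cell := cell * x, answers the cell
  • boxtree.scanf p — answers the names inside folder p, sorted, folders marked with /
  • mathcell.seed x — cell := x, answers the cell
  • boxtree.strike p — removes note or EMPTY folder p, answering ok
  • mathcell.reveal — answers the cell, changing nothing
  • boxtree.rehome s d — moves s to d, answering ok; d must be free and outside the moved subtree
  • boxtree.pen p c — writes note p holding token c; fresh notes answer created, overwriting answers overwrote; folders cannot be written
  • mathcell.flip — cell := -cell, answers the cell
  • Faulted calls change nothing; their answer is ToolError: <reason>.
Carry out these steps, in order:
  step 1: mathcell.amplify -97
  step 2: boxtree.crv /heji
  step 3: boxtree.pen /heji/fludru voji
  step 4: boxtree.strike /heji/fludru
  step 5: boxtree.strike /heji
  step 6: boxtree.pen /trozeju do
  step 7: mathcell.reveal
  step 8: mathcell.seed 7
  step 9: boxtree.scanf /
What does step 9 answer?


Answer: [fi, trozeju, zasetu]

Derivation:
~$ amplify -97
[out] 0
~$ crv /heji
[out] ok
~$ pen /heji/fludru voji
[out] created
~$ strike /heji/fludru
[out] ok
~$ strike /heji
[out] ok
~$ pen /trozeju do
[out] created
~$ reveal
[out] 0
~$ seed 7
[out] 7
~$ scanf /
[out] [fi, trozeju, zasetu]


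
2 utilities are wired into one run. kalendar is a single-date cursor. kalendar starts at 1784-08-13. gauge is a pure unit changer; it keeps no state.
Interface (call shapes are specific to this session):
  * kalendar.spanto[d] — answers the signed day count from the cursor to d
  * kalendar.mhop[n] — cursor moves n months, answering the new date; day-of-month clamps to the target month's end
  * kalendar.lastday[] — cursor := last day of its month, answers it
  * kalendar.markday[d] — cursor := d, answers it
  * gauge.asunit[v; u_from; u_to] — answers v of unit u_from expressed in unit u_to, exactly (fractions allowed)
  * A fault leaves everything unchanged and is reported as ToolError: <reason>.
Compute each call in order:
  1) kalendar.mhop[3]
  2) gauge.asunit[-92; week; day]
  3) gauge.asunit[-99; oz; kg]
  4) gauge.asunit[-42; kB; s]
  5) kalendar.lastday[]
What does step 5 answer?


// 1. kalendar.mhop(3) ~> 1784-11-13
// 2. gauge.asunit(-92, week, day) ~> -644
// 3. gauge.asunit(-99, oz, kg) ~> -4490564463/1600000000
// 4. gauge.asunit(-42, kB, s) ~> ToolError: incompatible units
// 5. kalendar.lastday() ~> 1784-11-30

Answer: 1784-11-30


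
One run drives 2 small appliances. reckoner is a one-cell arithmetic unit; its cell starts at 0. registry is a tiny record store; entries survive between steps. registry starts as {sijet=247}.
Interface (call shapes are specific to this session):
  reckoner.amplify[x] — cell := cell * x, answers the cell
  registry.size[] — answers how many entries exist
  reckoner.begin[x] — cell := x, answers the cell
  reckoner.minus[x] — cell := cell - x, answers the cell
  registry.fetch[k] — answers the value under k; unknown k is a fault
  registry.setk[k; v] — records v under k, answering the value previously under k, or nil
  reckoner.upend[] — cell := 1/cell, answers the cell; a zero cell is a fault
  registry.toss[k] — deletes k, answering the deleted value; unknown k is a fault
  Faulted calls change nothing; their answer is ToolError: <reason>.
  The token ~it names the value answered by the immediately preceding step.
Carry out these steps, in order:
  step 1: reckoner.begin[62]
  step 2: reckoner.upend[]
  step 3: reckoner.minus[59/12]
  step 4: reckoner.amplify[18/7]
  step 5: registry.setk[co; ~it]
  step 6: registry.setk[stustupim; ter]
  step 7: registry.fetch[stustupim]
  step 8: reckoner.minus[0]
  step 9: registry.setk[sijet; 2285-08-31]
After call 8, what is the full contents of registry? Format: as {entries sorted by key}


Answer: {co=-5469/434, sijet=247, stustupim=ter}

Derivation:
CALL reckoner.begin[x=62]
RET  62
CALL reckoner.upend[]
RET  1/62
CALL reckoner.minus[x=59/12]
RET  -1823/372
CALL reckoner.amplify[x=18/7]
RET  -5469/434
CALL registry.setk[k=co; v=~it]
RET  nil
CALL registry.setk[k=stustupim; v=ter]
RET  nil
CALL registry.fetch[k=stustupim]
RET  ter
CALL reckoner.minus[x=0]
RET  -5469/434
CALL registry.setk[k=sijet; v=2285-08-31]
RET  247


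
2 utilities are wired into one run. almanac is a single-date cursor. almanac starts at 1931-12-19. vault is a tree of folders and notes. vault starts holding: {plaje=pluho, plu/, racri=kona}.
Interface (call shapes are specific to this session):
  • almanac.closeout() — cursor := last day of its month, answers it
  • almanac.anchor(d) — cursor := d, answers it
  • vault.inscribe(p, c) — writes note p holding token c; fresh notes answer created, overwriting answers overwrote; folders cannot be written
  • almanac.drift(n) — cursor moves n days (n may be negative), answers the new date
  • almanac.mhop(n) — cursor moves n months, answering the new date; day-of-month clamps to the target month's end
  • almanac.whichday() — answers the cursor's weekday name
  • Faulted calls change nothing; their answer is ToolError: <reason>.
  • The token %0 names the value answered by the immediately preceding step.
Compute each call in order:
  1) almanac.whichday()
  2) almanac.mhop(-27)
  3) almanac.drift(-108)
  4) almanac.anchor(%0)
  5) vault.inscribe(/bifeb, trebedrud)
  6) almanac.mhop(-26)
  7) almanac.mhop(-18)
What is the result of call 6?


Answer: 1927-04-03

Derivation:
I invoke whichday(), → Saturday.
I run mhop(n: -27), yielding 1929-09-19.
Next I call drift(n: -108), — result: 1929-06-03.
I run anchor(d: %0), yielding 1929-06-03.
Then inscribe(p: /bifeb, c: trebedrud), giving created.
Invoking mhop(n: -26): 1927-04-03.
Using mhop(n: -18), which returns 1925-10-03.


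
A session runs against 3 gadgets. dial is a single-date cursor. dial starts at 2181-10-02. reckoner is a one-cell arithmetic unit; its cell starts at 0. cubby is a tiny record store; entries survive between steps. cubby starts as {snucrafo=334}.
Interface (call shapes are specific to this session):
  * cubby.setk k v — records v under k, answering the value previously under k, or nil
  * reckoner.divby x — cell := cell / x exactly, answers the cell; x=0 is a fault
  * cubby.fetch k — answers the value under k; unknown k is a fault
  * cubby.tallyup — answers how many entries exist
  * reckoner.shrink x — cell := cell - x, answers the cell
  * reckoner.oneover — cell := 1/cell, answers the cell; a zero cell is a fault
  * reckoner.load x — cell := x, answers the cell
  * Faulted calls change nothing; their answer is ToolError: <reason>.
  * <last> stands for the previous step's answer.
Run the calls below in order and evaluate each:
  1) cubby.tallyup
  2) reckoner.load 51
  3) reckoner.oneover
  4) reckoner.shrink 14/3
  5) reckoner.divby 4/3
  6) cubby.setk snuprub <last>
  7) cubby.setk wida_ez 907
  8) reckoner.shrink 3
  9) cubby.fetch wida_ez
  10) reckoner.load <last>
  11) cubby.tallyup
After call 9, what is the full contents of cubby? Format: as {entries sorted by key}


Answer: {snucrafo=334, snuprub=-237/68, wida_ez=907}

Derivation:
Do: tallyup[]
See: 1
Do: load[x='51']
See: 51
Do: oneover[]
See: 1/51
Do: shrink[x='14/3']
See: -79/17
Do: divby[x='4/3']
See: -237/68
Do: setk[k='snuprub'; v='<last>']
See: nil
Do: setk[k='wida_ez'; v='907']
See: nil
Do: shrink[x='3']
See: -441/68
Do: fetch[k='wida_ez']
See: 907
Do: load[x='<last>']
See: 907
Do: tallyup[]
See: 3


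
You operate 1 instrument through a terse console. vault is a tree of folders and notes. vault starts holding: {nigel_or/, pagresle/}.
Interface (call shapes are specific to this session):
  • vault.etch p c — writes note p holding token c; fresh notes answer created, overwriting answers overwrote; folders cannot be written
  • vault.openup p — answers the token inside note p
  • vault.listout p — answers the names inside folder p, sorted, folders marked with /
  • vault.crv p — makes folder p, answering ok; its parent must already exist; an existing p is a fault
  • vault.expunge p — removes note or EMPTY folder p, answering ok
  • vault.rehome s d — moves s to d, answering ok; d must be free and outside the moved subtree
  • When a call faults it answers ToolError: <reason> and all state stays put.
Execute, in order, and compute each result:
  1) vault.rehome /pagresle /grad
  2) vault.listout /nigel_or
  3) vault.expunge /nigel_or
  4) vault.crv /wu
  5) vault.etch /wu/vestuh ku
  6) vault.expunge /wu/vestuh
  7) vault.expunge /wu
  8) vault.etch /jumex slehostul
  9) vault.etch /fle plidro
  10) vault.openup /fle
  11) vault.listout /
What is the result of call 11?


% vault.rehome(/pagresle, /grad) ~> ok
% vault.listout(/nigel_or) ~> []
% vault.expunge(/nigel_or) ~> ok
% vault.crv(/wu) ~> ok
% vault.etch(/wu/vestuh, ku) ~> created
% vault.expunge(/wu/vestuh) ~> ok
% vault.expunge(/wu) ~> ok
% vault.etch(/jumex, slehostul) ~> created
% vault.etch(/fle, plidro) ~> created
% vault.openup(/fle) ~> plidro
% vault.listout(/) ~> [fle, grad/, jumex]

Answer: [fle, grad/, jumex]


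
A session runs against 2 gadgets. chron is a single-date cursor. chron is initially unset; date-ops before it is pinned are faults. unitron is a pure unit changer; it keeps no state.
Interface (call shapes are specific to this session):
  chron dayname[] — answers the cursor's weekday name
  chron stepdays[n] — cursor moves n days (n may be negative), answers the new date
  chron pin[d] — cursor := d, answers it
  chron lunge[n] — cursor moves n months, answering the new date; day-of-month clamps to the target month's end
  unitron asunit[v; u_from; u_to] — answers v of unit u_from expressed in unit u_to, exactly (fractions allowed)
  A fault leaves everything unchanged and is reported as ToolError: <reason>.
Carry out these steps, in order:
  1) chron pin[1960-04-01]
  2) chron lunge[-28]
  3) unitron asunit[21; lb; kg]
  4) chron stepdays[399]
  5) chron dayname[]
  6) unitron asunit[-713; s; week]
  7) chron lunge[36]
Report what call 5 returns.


Answer: Sunday

Derivation:
·→ chron pin(d=1960-04-01)
·← 1960-04-01
·→ chron lunge(n=-28)
·← 1957-12-01
·→ unitron asunit(v=21, u_from=lb, u_to=kg)
·← 952543977/100000000
·→ chron stepdays(n=399)
·← 1959-01-04
·→ chron dayname()
·← Sunday
·→ unitron asunit(v=-713, u_from=s, u_to=week)
·← -713/604800
·→ chron lunge(n=36)
·← 1962-01-04


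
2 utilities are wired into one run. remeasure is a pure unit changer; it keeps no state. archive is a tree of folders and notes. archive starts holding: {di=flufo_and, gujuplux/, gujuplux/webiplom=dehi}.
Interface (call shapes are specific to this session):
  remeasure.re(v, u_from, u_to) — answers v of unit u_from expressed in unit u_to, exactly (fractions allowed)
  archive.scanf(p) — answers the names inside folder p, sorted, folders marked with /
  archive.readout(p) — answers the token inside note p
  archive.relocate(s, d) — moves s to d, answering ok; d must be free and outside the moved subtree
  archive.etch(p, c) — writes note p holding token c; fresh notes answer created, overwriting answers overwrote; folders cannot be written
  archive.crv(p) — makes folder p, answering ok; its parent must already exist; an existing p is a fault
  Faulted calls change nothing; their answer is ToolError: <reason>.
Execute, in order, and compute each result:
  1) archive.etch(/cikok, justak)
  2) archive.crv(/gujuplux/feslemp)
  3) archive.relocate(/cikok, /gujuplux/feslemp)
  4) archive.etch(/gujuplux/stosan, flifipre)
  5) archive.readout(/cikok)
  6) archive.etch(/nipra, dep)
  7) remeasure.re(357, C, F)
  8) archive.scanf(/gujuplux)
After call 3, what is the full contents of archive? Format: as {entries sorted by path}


Answer: {cikok=justak, di=flufo_and, gujuplux/, gujuplux/feslemp/, gujuplux/webiplom=dehi}

Derivation:
·→ archive.etch(p='/cikok', c='justak')
·← created
·→ archive.crv(p='/gujuplux/feslemp')
·← ok
·→ archive.relocate(s='/cikok', d='/gujuplux/feslemp')
·← ToolError: exists
·→ archive.etch(p='/gujuplux/stosan', c='flifipre')
·← created
·→ archive.readout(p='/cikok')
·← justak
·→ archive.etch(p='/nipra', c='dep')
·← created
·→ remeasure.re(v='357', u_from='C', u_to='F')
·← 3373/5
·→ archive.scanf(p='/gujuplux')
·← [feslemp/, stosan, webiplom]


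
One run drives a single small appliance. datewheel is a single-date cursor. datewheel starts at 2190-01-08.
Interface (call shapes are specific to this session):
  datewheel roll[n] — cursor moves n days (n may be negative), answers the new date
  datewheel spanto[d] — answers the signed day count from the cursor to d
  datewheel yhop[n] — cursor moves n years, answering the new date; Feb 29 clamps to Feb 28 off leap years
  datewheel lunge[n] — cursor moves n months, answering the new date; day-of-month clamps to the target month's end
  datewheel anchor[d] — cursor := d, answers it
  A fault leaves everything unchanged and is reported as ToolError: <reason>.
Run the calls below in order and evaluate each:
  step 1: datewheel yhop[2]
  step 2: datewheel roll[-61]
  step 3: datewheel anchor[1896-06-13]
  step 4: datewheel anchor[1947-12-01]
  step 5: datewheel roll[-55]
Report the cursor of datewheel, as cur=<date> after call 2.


Answer: cur=2191-11-08

Derivation:
~$ datewheel yhop n: 2
:: 2192-01-08
~$ datewheel roll n: -61
:: 2191-11-08
~$ datewheel anchor d: 1896-06-13
:: 1896-06-13
~$ datewheel anchor d: 1947-12-01
:: 1947-12-01
~$ datewheel roll n: -55
:: 1947-10-07


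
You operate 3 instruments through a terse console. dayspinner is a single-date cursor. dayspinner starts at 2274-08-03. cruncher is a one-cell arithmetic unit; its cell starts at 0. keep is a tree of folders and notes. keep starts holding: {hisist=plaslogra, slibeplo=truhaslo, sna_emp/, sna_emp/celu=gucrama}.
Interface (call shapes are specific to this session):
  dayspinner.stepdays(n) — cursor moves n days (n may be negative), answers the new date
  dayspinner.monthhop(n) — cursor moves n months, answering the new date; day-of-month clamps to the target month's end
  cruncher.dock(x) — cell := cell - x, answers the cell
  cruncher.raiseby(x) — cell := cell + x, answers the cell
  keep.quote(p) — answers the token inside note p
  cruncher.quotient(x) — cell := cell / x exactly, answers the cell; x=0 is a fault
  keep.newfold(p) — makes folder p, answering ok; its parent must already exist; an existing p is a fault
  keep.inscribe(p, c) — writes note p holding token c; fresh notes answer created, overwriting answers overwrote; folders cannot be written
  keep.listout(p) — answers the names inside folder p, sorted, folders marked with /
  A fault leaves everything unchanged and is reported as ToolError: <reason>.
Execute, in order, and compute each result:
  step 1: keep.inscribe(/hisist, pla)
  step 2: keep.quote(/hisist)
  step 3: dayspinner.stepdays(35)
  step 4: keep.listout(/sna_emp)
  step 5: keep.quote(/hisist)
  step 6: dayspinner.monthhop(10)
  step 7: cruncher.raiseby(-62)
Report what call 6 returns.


Answer: 2275-07-07

Derivation:
% keep.inscribe p: /hisist c: pla
  overwrote
% keep.quote p: /hisist
  pla
% dayspinner.stepdays n: 35
  2274-09-07
% keep.listout p: /sna_emp
  [celu]
% keep.quote p: /hisist
  pla
% dayspinner.monthhop n: 10
  2275-07-07
% cruncher.raiseby x: -62
  -62


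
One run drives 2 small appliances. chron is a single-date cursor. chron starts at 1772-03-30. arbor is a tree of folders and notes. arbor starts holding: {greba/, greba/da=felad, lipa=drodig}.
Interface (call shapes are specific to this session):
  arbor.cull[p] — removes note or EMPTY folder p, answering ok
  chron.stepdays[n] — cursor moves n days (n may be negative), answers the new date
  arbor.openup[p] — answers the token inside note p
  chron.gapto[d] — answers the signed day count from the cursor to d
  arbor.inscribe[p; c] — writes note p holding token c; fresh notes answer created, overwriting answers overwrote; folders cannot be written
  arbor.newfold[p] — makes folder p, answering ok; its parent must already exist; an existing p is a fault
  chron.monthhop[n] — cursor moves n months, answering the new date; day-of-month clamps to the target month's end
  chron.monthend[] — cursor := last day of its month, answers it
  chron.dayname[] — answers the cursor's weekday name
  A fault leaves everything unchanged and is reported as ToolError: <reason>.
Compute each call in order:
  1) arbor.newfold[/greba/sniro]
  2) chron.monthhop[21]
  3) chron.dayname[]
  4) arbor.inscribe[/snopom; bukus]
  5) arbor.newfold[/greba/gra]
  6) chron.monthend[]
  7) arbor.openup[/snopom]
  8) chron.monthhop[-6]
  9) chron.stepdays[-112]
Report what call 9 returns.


→ newfold(p='/greba/sniro')
← ok
→ monthhop(n='21')
← 1773-12-30
→ dayname()
← Thursday
→ inscribe(p='/snopom', c='bukus')
← created
→ newfold(p='/greba/gra')
← ok
→ monthend()
← 1773-12-31
→ openup(p='/snopom')
← bukus
→ monthhop(n='-6')
← 1773-06-30
→ stepdays(n='-112')
← 1773-03-10

Answer: 1773-03-10


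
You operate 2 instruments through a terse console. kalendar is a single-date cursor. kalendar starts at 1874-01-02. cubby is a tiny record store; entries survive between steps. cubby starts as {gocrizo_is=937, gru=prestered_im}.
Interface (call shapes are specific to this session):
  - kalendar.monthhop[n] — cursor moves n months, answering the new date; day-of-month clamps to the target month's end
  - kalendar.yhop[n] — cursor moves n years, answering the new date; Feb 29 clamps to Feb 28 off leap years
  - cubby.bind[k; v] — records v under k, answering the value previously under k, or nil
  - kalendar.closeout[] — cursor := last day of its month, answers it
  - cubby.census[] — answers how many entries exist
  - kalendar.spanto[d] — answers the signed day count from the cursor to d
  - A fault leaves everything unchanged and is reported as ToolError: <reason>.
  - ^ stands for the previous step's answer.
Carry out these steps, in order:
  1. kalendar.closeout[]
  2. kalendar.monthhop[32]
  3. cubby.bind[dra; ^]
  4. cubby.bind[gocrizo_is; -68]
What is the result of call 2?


→ closeout()
← 1874-01-31
→ monthhop(n: 32)
← 1876-09-30
→ bind(k: dra, v: ^)
← nil
→ bind(k: gocrizo_is, v: -68)
← 937

Answer: 1876-09-30


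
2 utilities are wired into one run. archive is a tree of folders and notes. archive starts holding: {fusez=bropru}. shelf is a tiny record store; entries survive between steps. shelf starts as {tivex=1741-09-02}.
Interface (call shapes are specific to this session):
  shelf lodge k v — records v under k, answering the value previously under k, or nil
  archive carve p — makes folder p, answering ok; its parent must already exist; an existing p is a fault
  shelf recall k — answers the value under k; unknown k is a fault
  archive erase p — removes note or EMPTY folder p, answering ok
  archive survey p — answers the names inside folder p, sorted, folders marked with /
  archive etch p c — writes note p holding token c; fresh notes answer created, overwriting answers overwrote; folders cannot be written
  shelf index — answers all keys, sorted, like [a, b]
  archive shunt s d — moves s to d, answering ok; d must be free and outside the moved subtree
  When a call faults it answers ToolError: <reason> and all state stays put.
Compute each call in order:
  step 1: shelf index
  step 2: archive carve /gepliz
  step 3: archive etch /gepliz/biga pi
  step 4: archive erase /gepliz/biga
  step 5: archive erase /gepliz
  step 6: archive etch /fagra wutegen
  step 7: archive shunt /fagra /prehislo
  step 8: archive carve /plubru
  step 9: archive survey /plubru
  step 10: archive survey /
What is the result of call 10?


Answer: [fusez, plubru/, prehislo]

Derivation:
[in] shelf index
[out] [tivex]
[in] archive carve p=/gepliz
[out] ok
[in] archive etch p=/gepliz/biga c=pi
[out] created
[in] archive erase p=/gepliz/biga
[out] ok
[in] archive erase p=/gepliz
[out] ok
[in] archive etch p=/fagra c=wutegen
[out] created
[in] archive shunt s=/fagra d=/prehislo
[out] ok
[in] archive carve p=/plubru
[out] ok
[in] archive survey p=/plubru
[out] []
[in] archive survey p=/
[out] [fusez, plubru/, prehislo]


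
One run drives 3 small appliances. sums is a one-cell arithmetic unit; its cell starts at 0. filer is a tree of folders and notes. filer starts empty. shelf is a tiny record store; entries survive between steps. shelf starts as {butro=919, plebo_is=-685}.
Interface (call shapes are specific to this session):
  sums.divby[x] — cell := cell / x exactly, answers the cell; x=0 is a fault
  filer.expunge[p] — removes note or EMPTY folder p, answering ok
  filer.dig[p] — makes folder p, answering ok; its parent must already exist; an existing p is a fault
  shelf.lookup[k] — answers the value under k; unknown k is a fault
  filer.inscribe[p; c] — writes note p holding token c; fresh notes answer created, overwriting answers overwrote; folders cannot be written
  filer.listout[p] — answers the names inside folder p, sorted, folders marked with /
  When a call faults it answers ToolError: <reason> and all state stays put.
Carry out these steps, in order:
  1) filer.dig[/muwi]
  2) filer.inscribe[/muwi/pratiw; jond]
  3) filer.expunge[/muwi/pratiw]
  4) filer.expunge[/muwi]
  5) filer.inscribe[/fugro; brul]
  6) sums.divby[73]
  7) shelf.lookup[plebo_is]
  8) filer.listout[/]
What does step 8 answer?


→ dig(p→/muwi)
← ok
→ inscribe(p→/muwi/pratiw, c→jond)
← created
→ expunge(p→/muwi/pratiw)
← ok
→ expunge(p→/muwi)
← ok
→ inscribe(p→/fugro, c→brul)
← created
→ divby(x→73)
← 0
→ lookup(k→plebo_is)
← -685
→ listout(p→/)
← [fugro]

Answer: [fugro]


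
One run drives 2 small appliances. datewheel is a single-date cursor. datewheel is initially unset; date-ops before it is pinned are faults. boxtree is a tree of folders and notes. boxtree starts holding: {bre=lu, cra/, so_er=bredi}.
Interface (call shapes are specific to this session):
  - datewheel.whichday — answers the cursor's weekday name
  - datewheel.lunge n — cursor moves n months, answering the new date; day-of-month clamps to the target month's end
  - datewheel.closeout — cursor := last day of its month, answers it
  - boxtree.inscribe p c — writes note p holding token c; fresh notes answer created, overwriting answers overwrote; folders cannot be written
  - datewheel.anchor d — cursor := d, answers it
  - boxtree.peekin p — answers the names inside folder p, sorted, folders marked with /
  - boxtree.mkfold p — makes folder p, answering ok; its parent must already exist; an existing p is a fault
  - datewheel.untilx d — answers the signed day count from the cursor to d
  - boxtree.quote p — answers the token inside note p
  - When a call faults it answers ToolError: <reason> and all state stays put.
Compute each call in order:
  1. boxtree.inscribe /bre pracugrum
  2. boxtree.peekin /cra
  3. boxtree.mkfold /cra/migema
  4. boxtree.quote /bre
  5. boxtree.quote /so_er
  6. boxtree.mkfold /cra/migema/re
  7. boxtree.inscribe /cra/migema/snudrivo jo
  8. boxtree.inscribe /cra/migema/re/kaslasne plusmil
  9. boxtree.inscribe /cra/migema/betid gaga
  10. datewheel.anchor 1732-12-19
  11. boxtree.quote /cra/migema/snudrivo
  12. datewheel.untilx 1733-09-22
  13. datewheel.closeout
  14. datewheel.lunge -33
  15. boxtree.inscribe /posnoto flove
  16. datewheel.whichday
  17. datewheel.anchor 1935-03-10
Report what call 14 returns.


Step: boxtree.inscribe[p→/bre; c→pracugrum]
Result: overwrote
Step: boxtree.peekin[p→/cra]
Result: []
Step: boxtree.mkfold[p→/cra/migema]
Result: ok
Step: boxtree.quote[p→/bre]
Result: pracugrum
Step: boxtree.quote[p→/so_er]
Result: bredi
Step: boxtree.mkfold[p→/cra/migema/re]
Result: ok
Step: boxtree.inscribe[p→/cra/migema/snudrivo; c→jo]
Result: created
Step: boxtree.inscribe[p→/cra/migema/re/kaslasne; c→plusmil]
Result: created
Step: boxtree.inscribe[p→/cra/migema/betid; c→gaga]
Result: created
Step: datewheel.anchor[d→1732-12-19]
Result: 1732-12-19
Step: boxtree.quote[p→/cra/migema/snudrivo]
Result: jo
Step: datewheel.untilx[d→1733-09-22]
Result: 277
Step: datewheel.closeout[]
Result: 1732-12-31
Step: datewheel.lunge[n→-33]
Result: 1730-03-31
Step: boxtree.inscribe[p→/posnoto; c→flove]
Result: created
Step: datewheel.whichday[]
Result: Friday
Step: datewheel.anchor[d→1935-03-10]
Result: 1935-03-10

Answer: 1730-03-31


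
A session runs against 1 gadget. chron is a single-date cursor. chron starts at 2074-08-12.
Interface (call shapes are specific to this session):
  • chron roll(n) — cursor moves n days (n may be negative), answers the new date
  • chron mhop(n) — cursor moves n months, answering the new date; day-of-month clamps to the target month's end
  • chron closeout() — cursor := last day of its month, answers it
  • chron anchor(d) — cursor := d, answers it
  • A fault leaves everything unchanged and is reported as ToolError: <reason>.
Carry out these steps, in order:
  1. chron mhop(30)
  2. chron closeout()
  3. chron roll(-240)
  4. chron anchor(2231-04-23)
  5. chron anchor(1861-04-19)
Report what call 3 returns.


> chron mhop n: 30
[out] 2077-02-12
> chron closeout
[out] 2077-02-28
> chron roll n: -240
[out] 2076-07-03
> chron anchor d: 2231-04-23
[out] 2231-04-23
> chron anchor d: 1861-04-19
[out] 1861-04-19

Answer: 2076-07-03


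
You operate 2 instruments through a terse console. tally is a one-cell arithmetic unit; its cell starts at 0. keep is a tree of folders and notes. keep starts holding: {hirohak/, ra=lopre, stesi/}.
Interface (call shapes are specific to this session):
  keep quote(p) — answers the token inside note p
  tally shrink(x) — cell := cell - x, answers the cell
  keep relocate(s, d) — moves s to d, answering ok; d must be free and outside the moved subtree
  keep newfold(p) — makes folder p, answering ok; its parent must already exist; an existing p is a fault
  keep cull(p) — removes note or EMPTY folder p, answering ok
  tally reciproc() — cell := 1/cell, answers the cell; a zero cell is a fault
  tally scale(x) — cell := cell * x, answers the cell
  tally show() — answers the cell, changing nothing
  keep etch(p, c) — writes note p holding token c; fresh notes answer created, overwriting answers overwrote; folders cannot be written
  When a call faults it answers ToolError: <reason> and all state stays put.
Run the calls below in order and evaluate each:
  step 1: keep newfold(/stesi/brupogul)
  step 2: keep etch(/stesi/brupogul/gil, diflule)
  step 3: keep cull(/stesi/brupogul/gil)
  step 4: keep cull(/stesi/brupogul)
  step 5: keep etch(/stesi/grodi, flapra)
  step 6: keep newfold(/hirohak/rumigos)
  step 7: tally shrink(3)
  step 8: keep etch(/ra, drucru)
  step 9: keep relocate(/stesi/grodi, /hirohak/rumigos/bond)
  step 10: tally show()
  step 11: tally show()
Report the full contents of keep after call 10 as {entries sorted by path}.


Answer: {hirohak/, hirohak/rumigos/, hirohak/rumigos/bond=flapra, ra=drucru, stesi/}

Derivation:
~$ keep newfold p→/stesi/brupogul
[out] ok
~$ keep etch p→/stesi/brupogul/gil c→diflule
[out] created
~$ keep cull p→/stesi/brupogul/gil
[out] ok
~$ keep cull p→/stesi/brupogul
[out] ok
~$ keep etch p→/stesi/grodi c→flapra
[out] created
~$ keep newfold p→/hirohak/rumigos
[out] ok
~$ tally shrink x→3
[out] -3
~$ keep etch p→/ra c→drucru
[out] overwrote
~$ keep relocate s→/stesi/grodi d→/hirohak/rumigos/bond
[out] ok
~$ tally show
[out] -3
~$ tally show
[out] -3


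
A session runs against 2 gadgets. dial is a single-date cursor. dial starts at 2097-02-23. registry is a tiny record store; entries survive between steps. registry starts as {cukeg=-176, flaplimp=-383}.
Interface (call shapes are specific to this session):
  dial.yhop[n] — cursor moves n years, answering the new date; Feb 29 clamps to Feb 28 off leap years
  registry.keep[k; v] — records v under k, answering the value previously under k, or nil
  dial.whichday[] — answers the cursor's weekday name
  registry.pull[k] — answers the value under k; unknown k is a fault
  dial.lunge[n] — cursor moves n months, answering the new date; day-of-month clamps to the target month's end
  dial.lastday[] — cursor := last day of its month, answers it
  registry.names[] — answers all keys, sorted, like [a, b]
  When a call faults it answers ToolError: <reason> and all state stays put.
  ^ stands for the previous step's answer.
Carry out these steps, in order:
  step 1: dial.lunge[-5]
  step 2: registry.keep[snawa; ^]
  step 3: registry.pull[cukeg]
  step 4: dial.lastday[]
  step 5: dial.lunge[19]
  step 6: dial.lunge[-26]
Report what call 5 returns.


$ dial.lunge n: -5
:: 2096-09-23
$ registry.keep k: snawa v: ^
:: nil
$ registry.pull k: cukeg
:: -176
$ dial.lastday
:: 2096-09-30
$ dial.lunge n: 19
:: 2098-04-30
$ dial.lunge n: -26
:: 2096-02-29

Answer: 2098-04-30


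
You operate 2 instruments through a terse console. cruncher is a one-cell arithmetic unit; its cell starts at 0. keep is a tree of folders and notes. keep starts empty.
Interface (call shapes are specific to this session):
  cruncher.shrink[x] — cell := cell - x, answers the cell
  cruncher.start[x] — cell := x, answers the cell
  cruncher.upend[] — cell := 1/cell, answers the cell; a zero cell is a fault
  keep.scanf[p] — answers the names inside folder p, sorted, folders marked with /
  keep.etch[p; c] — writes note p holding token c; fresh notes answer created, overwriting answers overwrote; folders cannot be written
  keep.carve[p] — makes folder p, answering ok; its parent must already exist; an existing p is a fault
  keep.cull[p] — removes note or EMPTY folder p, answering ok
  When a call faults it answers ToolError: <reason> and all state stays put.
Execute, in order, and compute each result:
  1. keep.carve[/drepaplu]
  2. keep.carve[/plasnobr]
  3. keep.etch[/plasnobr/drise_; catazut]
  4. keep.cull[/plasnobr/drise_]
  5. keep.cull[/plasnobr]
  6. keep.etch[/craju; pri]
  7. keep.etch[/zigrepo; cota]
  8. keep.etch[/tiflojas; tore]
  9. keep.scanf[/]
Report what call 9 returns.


I try keep.carve(p='/drepaplu'), giving ok.
Invoking keep.carve(p='/plasnobr'), and see ok.
Next I call keep.etch(p='/plasnobr/drise_', c='catazut'), — result: created.
I run keep.cull(p='/plasnobr/drise_'), yielding ok.
I use keep.cull(p='/plasnobr'), giving ok.
Then keep.etch(p='/craju', c='pri'), and observe created.
I run keep.etch(p='/zigrepo', c='cota'), → created.
Next I call keep.etch(p='/tiflojas', c='tore'), and see created.
Now I run keep.scanf(p='/'), and see [craju, drepaplu/, tiflojas, zigrepo].

Answer: [craju, drepaplu/, tiflojas, zigrepo]


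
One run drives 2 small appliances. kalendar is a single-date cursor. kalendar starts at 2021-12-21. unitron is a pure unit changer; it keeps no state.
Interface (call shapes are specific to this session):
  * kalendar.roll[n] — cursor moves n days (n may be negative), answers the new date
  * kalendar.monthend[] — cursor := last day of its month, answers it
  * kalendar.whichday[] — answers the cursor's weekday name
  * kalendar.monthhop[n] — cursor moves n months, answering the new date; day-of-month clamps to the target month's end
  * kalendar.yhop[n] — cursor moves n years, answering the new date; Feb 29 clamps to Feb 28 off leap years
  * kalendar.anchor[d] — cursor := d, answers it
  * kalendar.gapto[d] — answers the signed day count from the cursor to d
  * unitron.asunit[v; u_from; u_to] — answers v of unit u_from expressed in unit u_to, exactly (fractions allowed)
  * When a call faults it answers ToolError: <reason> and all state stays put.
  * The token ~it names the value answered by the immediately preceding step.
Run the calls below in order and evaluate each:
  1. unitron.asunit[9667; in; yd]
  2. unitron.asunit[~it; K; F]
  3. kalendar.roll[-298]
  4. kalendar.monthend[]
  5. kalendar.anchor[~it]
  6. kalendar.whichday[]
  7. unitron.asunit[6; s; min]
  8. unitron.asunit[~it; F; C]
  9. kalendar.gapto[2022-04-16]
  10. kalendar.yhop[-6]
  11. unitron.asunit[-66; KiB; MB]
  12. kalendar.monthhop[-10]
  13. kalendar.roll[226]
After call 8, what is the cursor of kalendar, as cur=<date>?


Then asunit on v: 9667, u_from: in, u_to: yd, and see 9667/36.
Using asunit on v: ~it, u_from: K, u_to: F: 592/25.
I invoke roll on n: -298: 2021-02-26.
Now I run monthend, — result: 2021-02-28.
Using anchor on d: ~it, and see 2021-02-28.
Next I call whichday: Sunday.
I try asunit on v: 6, u_from: s, u_to: min, → 1/10.
I call asunit on v: ~it, u_from: F, u_to: C, and get -319/18.
Invoking gapto on d: 2022-04-16, giving 412.
I use yhop on n: -6, → 2015-02-28.
Calling asunit on v: -66, u_from: KiB, u_to: MB, — result: -1056/15625.
Using monthhop on n: -10, — result: 2014-04-28.
Next I call roll on n: 226, → 2014-12-10.

Answer: cur=2021-02-28


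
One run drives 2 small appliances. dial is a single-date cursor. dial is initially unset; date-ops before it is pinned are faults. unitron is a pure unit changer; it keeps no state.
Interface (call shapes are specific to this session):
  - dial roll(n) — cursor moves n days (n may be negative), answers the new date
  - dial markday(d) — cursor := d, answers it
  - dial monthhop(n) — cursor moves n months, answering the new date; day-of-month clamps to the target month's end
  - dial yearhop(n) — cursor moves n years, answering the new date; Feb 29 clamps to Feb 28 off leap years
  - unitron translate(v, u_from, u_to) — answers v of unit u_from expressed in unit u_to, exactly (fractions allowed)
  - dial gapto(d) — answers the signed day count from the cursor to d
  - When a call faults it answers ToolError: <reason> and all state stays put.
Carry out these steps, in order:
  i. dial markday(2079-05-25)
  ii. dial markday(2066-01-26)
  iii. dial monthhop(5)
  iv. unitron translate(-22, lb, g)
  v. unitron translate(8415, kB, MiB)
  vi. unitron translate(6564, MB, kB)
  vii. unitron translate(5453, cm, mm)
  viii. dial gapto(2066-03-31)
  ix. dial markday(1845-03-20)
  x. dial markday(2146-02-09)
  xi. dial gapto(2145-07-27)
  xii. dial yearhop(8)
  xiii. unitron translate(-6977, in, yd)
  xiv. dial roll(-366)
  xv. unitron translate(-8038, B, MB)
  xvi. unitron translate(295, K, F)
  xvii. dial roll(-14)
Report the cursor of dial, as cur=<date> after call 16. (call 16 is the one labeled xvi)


// 1. dial markday(d→2079-05-25) : 2079-05-25
// 2. dial markday(d→2066-01-26) : 2066-01-26
// 3. dial monthhop(n→5) : 2066-06-26
// 4. unitron translate(v→-22, u_from→lb, u_to→g) : -498951607/50000
// 5. unitron translate(v→8415, u_from→kB, u_to→MiB) : 1051875/131072
// 6. unitron translate(v→6564, u_from→MB, u_to→kB) : 6564000
// 7. unitron translate(v→5453, u_from→cm, u_to→mm) : 54530
// 8. dial gapto(d→2066-03-31) : -87
// 9. dial markday(d→1845-03-20) : 1845-03-20
// 10. dial markday(d→2146-02-09) : 2146-02-09
// 11. dial gapto(d→2145-07-27) : -197
// 12. dial yearhop(n→8) : 2154-02-09
// 13. unitron translate(v→-6977, u_from→in, u_to→yd) : -6977/36
// 14. dial roll(n→-366) : 2153-02-08
// 15. unitron translate(v→-8038, u_from→B, u_to→MB) : -4019/500000
// 16. unitron translate(v→295, u_from→K, u_to→F) : 7133/100
// 17. dial roll(n→-14) : 2153-01-25

Answer: cur=2153-02-08
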